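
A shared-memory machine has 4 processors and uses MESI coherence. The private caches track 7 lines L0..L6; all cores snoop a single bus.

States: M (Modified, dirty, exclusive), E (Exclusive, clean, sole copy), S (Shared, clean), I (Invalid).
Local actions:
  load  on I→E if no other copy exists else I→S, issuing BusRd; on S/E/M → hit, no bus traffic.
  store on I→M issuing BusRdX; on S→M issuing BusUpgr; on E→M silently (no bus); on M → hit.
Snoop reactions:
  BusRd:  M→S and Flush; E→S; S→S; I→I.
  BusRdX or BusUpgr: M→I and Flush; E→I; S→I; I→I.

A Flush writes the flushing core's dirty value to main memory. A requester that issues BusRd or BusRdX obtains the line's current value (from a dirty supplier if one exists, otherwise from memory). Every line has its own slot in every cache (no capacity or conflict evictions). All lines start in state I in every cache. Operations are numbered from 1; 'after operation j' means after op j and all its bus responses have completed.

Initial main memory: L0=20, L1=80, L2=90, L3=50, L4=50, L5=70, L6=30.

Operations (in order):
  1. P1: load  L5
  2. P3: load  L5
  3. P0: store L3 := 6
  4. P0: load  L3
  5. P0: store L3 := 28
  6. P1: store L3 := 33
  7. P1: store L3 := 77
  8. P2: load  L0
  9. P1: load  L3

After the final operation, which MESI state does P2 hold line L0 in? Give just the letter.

[1] P1: load  L5 | P0:I, P1:E(70), P2:I, P3:I | bus: BusRd
[2] P3: load  L5 | P0:I, P1:S(70), P2:I, P3:S(70) | bus: BusRd
[3] P0: store L3 := 6 | P0:M(6), P1:I, P2:I, P3:I | bus: BusRdX
[4] P0: load  L3 | P0:M(6), P1:I, P2:I, P3:I | bus: none
[5] P0: store L3 := 28 | P0:M(28), P1:I, P2:I, P3:I | bus: none
[6] P1: store L3 := 33 | P0:I, P1:M(33), P2:I, P3:I | bus: BusRdX,Flush
[7] P1: store L3 := 77 | P0:I, P1:M(77), P2:I, P3:I | bus: none
[8] P2: load  L0 | P0:I, P1:I, P2:E(20), P3:I | bus: BusRd
[9] P1: load  L3 | P0:I, P1:M(77), P2:I, P3:I | bus: none

state = E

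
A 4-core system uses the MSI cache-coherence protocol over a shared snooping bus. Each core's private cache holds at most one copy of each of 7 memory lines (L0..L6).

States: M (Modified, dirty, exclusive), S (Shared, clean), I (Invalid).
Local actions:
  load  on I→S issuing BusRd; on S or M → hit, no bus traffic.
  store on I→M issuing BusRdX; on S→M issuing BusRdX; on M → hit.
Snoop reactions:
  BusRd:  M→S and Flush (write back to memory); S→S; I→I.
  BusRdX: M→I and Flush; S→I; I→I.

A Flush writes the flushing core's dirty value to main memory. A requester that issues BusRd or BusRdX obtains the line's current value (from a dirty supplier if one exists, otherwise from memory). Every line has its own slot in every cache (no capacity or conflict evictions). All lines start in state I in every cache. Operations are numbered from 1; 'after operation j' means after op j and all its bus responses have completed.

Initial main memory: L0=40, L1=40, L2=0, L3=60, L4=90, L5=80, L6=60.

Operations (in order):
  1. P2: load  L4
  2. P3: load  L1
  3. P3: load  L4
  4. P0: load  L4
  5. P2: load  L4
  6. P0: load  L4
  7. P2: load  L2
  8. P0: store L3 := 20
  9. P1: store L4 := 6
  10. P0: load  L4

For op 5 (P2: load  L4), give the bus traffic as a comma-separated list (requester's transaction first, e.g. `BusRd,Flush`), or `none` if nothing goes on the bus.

bus = none

[1] P2: load  L4 | P0:I, P1:I, P2:S(90), P3:I | bus: BusRd
[2] P3: load  L1 | P0:I, P1:I, P2:I, P3:S(40) | bus: BusRd
[3] P3: load  L4 | P0:I, P1:I, P2:S(90), P3:S(90) | bus: BusRd
[4] P0: load  L4 | P0:S(90), P1:I, P2:S(90), P3:S(90) | bus: BusRd
[5] P2: load  L4 | P0:S(90), P1:I, P2:S(90), P3:S(90) | bus: none
[6] P0: load  L4 | P0:S(90), P1:I, P2:S(90), P3:S(90) | bus: none
[7] P2: load  L2 | P0:I, P1:I, P2:S(0), P3:I | bus: BusRd
[8] P0: store L3 := 20 | P0:M(20), P1:I, P2:I, P3:I | bus: BusRdX
[9] P1: store L4 := 6 | P0:I, P1:M(6), P2:I, P3:I | bus: BusRdX
[10] P0: load  L4 | P0:S(6), P1:S(6), P2:I, P3:I | bus: BusRd,Flush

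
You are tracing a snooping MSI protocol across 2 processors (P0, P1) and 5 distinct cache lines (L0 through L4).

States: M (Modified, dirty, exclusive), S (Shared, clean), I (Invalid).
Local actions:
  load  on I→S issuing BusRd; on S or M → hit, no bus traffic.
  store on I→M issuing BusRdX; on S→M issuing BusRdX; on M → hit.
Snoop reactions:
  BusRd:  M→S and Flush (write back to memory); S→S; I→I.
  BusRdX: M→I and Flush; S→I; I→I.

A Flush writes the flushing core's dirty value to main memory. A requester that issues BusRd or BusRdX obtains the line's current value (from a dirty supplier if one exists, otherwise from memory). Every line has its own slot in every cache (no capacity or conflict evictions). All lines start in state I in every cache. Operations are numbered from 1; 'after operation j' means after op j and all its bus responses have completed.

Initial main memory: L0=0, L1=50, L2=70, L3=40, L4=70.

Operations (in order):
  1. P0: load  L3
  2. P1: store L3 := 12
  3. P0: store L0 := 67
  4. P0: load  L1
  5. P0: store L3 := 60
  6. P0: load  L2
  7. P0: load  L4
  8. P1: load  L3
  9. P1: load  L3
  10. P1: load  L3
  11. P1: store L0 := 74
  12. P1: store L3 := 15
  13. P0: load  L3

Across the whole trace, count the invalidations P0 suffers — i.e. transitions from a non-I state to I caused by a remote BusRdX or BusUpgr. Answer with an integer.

invalidations = 3

[1] P0: load  L3 | P0:S(40), P1:I | bus: BusRd
[2] P1: store L3 := 12 | P0:I, P1:M(12) | bus: BusRdX
[3] P0: store L0 := 67 | P0:M(67), P1:I | bus: BusRdX
[4] P0: load  L1 | P0:S(50), P1:I | bus: BusRd
[5] P0: store L3 := 60 | P0:M(60), P1:I | bus: BusRdX,Flush
[6] P0: load  L2 | P0:S(70), P1:I | bus: BusRd
[7] P0: load  L4 | P0:S(70), P1:I | bus: BusRd
[8] P1: load  L3 | P0:S(60), P1:S(60) | bus: BusRd,Flush
[9] P1: load  L3 | P0:S(60), P1:S(60) | bus: none
[10] P1: load  L3 | P0:S(60), P1:S(60) | bus: none
[11] P1: store L0 := 74 | P0:I, P1:M(74) | bus: BusRdX,Flush
[12] P1: store L3 := 15 | P0:I, P1:M(15) | bus: BusRdX
[13] P0: load  L3 | P0:S(15), P1:S(15) | bus: BusRd,Flush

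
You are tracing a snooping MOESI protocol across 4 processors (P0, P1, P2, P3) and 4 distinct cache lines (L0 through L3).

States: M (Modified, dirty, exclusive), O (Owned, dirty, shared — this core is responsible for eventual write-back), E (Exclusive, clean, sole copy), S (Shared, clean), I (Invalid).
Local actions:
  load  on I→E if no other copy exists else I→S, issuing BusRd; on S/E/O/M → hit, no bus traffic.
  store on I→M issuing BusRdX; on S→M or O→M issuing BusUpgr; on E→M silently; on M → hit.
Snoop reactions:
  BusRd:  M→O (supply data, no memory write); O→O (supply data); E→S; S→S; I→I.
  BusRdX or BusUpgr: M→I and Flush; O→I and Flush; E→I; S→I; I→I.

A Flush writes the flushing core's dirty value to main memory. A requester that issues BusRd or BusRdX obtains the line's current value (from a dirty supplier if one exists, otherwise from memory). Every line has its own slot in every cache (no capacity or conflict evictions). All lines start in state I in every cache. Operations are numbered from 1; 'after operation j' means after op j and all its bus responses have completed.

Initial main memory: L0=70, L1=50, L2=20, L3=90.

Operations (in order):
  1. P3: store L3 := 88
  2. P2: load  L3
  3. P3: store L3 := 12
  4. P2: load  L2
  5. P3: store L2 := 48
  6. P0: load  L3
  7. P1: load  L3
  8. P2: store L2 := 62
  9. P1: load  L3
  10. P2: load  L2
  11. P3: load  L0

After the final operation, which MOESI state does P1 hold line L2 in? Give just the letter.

step 1: P3: store L3 := 88  ⟶  IIIM  (L3)  txn=BusRdX  M[L3]=90
step 2: P2: load  L3  ⟶  IISO  (L3)  txn=BusRd  M[L3]=90
step 3: P3: store L3 := 12  ⟶  IIIM  (L3)  txn=BusUpgr  M[L3]=90
step 4: P2: load  L2  ⟶  IIEI  (L2)  txn=BusRd  M[L2]=20
step 5: P3: store L2 := 48  ⟶  IIIM  (L2)  txn=BusRdX  M[L2]=20
step 6: P0: load  L3  ⟶  SIIO  (L3)  txn=BusRd  M[L3]=90
step 7: P1: load  L3  ⟶  SSIO  (L3)  txn=BusRd  M[L3]=90
step 8: P2: store L2 := 62  ⟶  IIMI  (L2)  txn=BusRdX+Flush  M[L2]=48
step 9: P1: load  L3  ⟶  SSIO  (L3)  txn=∅  M[L3]=90
step 10: P2: load  L2  ⟶  IIMI  (L2)  txn=∅  M[L2]=48
step 11: P3: load  L0  ⟶  IIIE  (L0)  txn=BusRd  M[L0]=70

state = I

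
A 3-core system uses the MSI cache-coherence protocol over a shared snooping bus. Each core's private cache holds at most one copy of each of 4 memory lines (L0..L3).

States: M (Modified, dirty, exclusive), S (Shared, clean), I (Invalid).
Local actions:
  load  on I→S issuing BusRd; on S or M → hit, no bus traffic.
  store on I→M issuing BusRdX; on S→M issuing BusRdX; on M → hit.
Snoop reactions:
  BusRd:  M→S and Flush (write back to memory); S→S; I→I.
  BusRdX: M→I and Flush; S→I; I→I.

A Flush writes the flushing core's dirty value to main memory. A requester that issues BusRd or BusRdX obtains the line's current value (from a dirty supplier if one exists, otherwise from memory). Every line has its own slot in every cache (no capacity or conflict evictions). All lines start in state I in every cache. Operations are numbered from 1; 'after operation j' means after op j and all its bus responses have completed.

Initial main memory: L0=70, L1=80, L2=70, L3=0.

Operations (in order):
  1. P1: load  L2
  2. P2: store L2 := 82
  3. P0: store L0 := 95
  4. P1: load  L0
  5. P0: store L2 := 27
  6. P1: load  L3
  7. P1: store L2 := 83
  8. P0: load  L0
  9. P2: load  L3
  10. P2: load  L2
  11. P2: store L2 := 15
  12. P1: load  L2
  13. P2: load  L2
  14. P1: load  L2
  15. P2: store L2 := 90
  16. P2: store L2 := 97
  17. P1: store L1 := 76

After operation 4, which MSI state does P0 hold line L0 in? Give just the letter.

state = S

1. P1: load  L2  bus=[BusRd]  L2: P0=I P1=S P2=I  mem[L2]=70
2. P2: store L2 := 82  bus=[BusRdX]  L2: P0=I P1=I P2=M  mem[L2]=70
3. P0: store L0 := 95  bus=[BusRdX]  L0: P0=M P1=I P2=I  mem[L0]=70
4. P1: load  L0  bus=[BusRd,Flush]  L0: P0=S P1=S P2=I  mem[L0]=95
5. P0: store L2 := 27  bus=[BusRdX,Flush]  L2: P0=M P1=I P2=I  mem[L2]=82
6. P1: load  L3  bus=[BusRd]  L3: P0=I P1=S P2=I  mem[L3]=0
7. P1: store L2 := 83  bus=[BusRdX,Flush]  L2: P0=I P1=M P2=I  mem[L2]=27
8. P0: load  L0  bus=[-]  L0: P0=S P1=S P2=I  mem[L0]=95
9. P2: load  L3  bus=[BusRd]  L3: P0=I P1=S P2=S  mem[L3]=0
10. P2: load  L2  bus=[BusRd,Flush]  L2: P0=I P1=S P2=S  mem[L2]=83
11. P2: store L2 := 15  bus=[BusRdX]  L2: P0=I P1=I P2=M  mem[L2]=83
12. P1: load  L2  bus=[BusRd,Flush]  L2: P0=I P1=S P2=S  mem[L2]=15
13. P2: load  L2  bus=[-]  L2: P0=I P1=S P2=S  mem[L2]=15
14. P1: load  L2  bus=[-]  L2: P0=I P1=S P2=S  mem[L2]=15
15. P2: store L2 := 90  bus=[BusRdX]  L2: P0=I P1=I P2=M  mem[L2]=15
16. P2: store L2 := 97  bus=[-]  L2: P0=I P1=I P2=M  mem[L2]=15
17. P1: store L1 := 76  bus=[BusRdX]  L1: P0=I P1=M P2=I  mem[L1]=80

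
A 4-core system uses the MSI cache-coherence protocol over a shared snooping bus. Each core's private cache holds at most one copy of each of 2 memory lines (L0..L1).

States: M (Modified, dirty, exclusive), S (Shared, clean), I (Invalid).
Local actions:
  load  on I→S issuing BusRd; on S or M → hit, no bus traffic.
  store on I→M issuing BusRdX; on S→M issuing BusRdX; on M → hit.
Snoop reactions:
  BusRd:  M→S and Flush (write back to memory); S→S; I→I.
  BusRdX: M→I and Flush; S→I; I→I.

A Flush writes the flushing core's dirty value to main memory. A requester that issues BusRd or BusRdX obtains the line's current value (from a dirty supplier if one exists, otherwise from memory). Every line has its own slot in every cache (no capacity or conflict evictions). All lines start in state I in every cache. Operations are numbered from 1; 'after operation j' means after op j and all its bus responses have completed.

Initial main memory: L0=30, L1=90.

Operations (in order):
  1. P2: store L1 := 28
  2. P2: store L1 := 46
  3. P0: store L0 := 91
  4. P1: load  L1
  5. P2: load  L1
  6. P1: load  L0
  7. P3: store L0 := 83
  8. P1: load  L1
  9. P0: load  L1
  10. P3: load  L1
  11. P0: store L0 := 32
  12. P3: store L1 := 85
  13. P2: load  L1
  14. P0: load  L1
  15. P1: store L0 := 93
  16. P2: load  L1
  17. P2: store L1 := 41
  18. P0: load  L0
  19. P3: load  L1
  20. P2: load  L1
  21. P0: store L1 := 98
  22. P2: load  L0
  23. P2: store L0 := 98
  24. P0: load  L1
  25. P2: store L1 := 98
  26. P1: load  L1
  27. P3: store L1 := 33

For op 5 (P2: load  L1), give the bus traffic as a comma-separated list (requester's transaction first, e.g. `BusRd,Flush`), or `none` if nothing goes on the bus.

  op1 P2: store L1 := 28 → I/I/M/I on L1; bus BusRdX; mem=90
  op2 P2: store L1 := 46 → I/I/M/I on L1; bus (none); mem=90
  op3 P0: store L0 := 91 → M/I/I/I on L0; bus BusRdX; mem=30
  op4 P1: load  L1 → I/S/S/I on L1; bus BusRd Flush; mem=46
  op5 P2: load  L1 → I/S/S/I on L1; bus (none); mem=46
  op6 P1: load  L0 → S/S/I/I on L0; bus BusRd Flush; mem=91
  op7 P3: store L0 := 83 → I/I/I/M on L0; bus BusRdX; mem=91
  op8 P1: load  L1 → I/S/S/I on L1; bus (none); mem=46
  op9 P0: load  L1 → S/S/S/I on L1; bus BusRd; mem=46
  op10 P3: load  L1 → S/S/S/S on L1; bus BusRd; mem=46
  op11 P0: store L0 := 32 → M/I/I/I on L0; bus BusRdX Flush; mem=83
  op12 P3: store L1 := 85 → I/I/I/M on L1; bus BusRdX; mem=46
  op13 P2: load  L1 → I/I/S/S on L1; bus BusRd Flush; mem=85
  op14 P0: load  L1 → S/I/S/S on L1; bus BusRd; mem=85
  op15 P1: store L0 := 93 → I/M/I/I on L0; bus BusRdX Flush; mem=32
  op16 P2: load  L1 → S/I/S/S on L1; bus (none); mem=85
  op17 P2: store L1 := 41 → I/I/M/I on L1; bus BusRdX; mem=85
  op18 P0: load  L0 → S/S/I/I on L0; bus BusRd Flush; mem=93
  op19 P3: load  L1 → I/I/S/S on L1; bus BusRd Flush; mem=41
  op20 P2: load  L1 → I/I/S/S on L1; bus (none); mem=41
  op21 P0: store L1 := 98 → M/I/I/I on L1; bus BusRdX; mem=41
  op22 P2: load  L0 → S/S/S/I on L0; bus BusRd; mem=93
  op23 P2: store L0 := 98 → I/I/M/I on L0; bus BusRdX; mem=93
  op24 P0: load  L1 → M/I/I/I on L1; bus (none); mem=41
  op25 P2: store L1 := 98 → I/I/M/I on L1; bus BusRdX Flush; mem=98
  op26 P1: load  L1 → I/S/S/I on L1; bus BusRd Flush; mem=98
  op27 P3: store L1 := 33 → I/I/I/M on L1; bus BusRdX; mem=98

bus = none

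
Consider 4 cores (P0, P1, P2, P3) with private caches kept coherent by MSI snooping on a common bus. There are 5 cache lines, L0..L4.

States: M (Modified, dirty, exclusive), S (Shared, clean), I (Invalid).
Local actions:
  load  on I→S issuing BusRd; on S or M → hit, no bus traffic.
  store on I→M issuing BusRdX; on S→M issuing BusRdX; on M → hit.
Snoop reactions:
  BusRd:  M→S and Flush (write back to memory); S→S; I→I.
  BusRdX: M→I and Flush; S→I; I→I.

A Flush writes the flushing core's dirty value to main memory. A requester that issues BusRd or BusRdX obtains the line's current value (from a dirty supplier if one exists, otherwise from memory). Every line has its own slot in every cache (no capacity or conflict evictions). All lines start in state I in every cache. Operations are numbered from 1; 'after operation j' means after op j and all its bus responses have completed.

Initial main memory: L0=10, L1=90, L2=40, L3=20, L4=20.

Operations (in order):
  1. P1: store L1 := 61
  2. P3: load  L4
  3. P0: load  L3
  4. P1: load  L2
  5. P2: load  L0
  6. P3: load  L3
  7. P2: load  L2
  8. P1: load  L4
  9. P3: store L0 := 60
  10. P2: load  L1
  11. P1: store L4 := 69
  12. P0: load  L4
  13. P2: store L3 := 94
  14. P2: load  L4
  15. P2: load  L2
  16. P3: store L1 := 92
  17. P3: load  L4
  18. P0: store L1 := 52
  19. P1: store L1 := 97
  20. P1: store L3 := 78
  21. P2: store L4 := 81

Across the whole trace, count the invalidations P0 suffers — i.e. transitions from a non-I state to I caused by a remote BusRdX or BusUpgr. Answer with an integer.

[1] P1: store L1 := 61 | P0:I, P1:M(61), P2:I, P3:I | bus: BusRdX
[2] P3: load  L4 | P0:I, P1:I, P2:I, P3:S(20) | bus: BusRd
[3] P0: load  L3 | P0:S(20), P1:I, P2:I, P3:I | bus: BusRd
[4] P1: load  L2 | P0:I, P1:S(40), P2:I, P3:I | bus: BusRd
[5] P2: load  L0 | P0:I, P1:I, P2:S(10), P3:I | bus: BusRd
[6] P3: load  L3 | P0:S(20), P1:I, P2:I, P3:S(20) | bus: BusRd
[7] P2: load  L2 | P0:I, P1:S(40), P2:S(40), P3:I | bus: BusRd
[8] P1: load  L4 | P0:I, P1:S(20), P2:I, P3:S(20) | bus: BusRd
[9] P3: store L0 := 60 | P0:I, P1:I, P2:I, P3:M(60) | bus: BusRdX
[10] P2: load  L1 | P0:I, P1:S(61), P2:S(61), P3:I | bus: BusRd,Flush
[11] P1: store L4 := 69 | P0:I, P1:M(69), P2:I, P3:I | bus: BusRdX
[12] P0: load  L4 | P0:S(69), P1:S(69), P2:I, P3:I | bus: BusRd,Flush
[13] P2: store L3 := 94 | P0:I, P1:I, P2:M(94), P3:I | bus: BusRdX
[14] P2: load  L4 | P0:S(69), P1:S(69), P2:S(69), P3:I | bus: BusRd
[15] P2: load  L2 | P0:I, P1:S(40), P2:S(40), P3:I | bus: none
[16] P3: store L1 := 92 | P0:I, P1:I, P2:I, P3:M(92) | bus: BusRdX
[17] P3: load  L4 | P0:S(69), P1:S(69), P2:S(69), P3:S(69) | bus: BusRd
[18] P0: store L1 := 52 | P0:M(52), P1:I, P2:I, P3:I | bus: BusRdX,Flush
[19] P1: store L1 := 97 | P0:I, P1:M(97), P2:I, P3:I | bus: BusRdX,Flush
[20] P1: store L3 := 78 | P0:I, P1:M(78), P2:I, P3:I | bus: BusRdX,Flush
[21] P2: store L4 := 81 | P0:I, P1:I, P2:M(81), P3:I | bus: BusRdX

invalidations = 3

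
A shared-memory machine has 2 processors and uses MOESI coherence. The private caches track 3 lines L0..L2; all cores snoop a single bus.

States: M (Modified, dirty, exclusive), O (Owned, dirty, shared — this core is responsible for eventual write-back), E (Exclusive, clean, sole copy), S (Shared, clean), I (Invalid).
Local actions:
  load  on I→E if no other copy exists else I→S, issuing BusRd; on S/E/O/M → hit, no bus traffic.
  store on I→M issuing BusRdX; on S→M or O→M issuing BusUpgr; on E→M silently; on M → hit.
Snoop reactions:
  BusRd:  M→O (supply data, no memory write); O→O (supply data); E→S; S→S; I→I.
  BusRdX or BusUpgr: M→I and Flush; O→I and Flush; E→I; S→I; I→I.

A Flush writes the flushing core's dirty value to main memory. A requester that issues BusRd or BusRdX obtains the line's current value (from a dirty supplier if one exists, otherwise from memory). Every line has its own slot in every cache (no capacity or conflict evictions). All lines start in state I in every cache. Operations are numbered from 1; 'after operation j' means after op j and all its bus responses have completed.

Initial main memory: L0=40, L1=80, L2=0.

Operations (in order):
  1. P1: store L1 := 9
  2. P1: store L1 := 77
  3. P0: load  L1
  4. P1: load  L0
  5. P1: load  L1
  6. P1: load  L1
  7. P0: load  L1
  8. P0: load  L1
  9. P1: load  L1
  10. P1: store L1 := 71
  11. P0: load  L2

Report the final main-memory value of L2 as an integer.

memory[L2] = 0

[1] P1: store L1 := 9 | P0:I, P1:M(9) | bus: BusRdX
[2] P1: store L1 := 77 | P0:I, P1:M(77) | bus: none
[3] P0: load  L1 | P0:S(77), P1:O(77) | bus: BusRd
[4] P1: load  L0 | P0:I, P1:E(40) | bus: BusRd
[5] P1: load  L1 | P0:S(77), P1:O(77) | bus: none
[6] P1: load  L1 | P0:S(77), P1:O(77) | bus: none
[7] P0: load  L1 | P0:S(77), P1:O(77) | bus: none
[8] P0: load  L1 | P0:S(77), P1:O(77) | bus: none
[9] P1: load  L1 | P0:S(77), P1:O(77) | bus: none
[10] P1: store L1 := 71 | P0:I, P1:M(71) | bus: BusUpgr
[11] P0: load  L2 | P0:E(0), P1:I | bus: BusRd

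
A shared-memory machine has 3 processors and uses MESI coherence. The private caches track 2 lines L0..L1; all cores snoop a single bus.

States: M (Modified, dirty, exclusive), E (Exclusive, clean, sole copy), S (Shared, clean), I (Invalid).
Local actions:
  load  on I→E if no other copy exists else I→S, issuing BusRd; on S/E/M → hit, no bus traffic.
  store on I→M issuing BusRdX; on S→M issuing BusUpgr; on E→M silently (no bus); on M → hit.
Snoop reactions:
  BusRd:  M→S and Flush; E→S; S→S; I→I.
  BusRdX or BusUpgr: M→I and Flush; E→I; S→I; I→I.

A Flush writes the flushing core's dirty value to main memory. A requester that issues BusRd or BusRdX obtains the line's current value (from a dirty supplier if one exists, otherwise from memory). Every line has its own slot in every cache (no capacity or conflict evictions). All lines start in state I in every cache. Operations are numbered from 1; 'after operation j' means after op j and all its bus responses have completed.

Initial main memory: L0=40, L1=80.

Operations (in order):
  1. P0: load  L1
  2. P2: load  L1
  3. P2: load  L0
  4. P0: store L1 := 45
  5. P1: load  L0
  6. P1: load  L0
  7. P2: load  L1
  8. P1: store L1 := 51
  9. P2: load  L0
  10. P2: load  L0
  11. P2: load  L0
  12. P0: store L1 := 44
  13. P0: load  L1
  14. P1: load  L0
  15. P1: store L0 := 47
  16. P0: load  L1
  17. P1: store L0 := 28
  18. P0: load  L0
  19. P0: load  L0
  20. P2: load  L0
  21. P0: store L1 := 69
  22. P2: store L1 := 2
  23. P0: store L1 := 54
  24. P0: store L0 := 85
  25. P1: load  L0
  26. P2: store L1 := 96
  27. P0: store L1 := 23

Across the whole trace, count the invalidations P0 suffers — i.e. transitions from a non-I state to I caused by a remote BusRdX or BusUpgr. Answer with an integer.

  op1 P0: load  L1 → E/I/I on L1; bus BusRd; mem=80
  op2 P2: load  L1 → S/I/S on L1; bus BusRd; mem=80
  op3 P2: load  L0 → I/I/E on L0; bus BusRd; mem=40
  op4 P0: store L1 := 45 → M/I/I on L1; bus BusUpgr; mem=80
  op5 P1: load  L0 → I/S/S on L0; bus BusRd; mem=40
  op6 P1: load  L0 → I/S/S on L0; bus (none); mem=40
  op7 P2: load  L1 → S/I/S on L1; bus BusRd Flush; mem=45
  op8 P1: store L1 := 51 → I/M/I on L1; bus BusRdX; mem=45
  op9 P2: load  L0 → I/S/S on L0; bus (none); mem=40
  op10 P2: load  L0 → I/S/S on L0; bus (none); mem=40
  op11 P2: load  L0 → I/S/S on L0; bus (none); mem=40
  op12 P0: store L1 := 44 → M/I/I on L1; bus BusRdX Flush; mem=51
  op13 P0: load  L1 → M/I/I on L1; bus (none); mem=51
  op14 P1: load  L0 → I/S/S on L0; bus (none); mem=40
  op15 P1: store L0 := 47 → I/M/I on L0; bus BusUpgr; mem=40
  op16 P0: load  L1 → M/I/I on L1; bus (none); mem=51
  op17 P1: store L0 := 28 → I/M/I on L0; bus (none); mem=40
  op18 P0: load  L0 → S/S/I on L0; bus BusRd Flush; mem=28
  op19 P0: load  L0 → S/S/I on L0; bus (none); mem=28
  op20 P2: load  L0 → S/S/S on L0; bus BusRd; mem=28
  op21 P0: store L1 := 69 → M/I/I on L1; bus (none); mem=51
  op22 P2: store L1 := 2 → I/I/M on L1; bus BusRdX Flush; mem=69
  op23 P0: store L1 := 54 → M/I/I on L1; bus BusRdX Flush; mem=2
  op24 P0: store L0 := 85 → M/I/I on L0; bus BusUpgr; mem=28
  op25 P1: load  L0 → S/S/I on L0; bus BusRd Flush; mem=85
  op26 P2: store L1 := 96 → I/I/M on L1; bus BusRdX Flush; mem=54
  op27 P0: store L1 := 23 → M/I/I on L1; bus BusRdX Flush; mem=96

invalidations = 3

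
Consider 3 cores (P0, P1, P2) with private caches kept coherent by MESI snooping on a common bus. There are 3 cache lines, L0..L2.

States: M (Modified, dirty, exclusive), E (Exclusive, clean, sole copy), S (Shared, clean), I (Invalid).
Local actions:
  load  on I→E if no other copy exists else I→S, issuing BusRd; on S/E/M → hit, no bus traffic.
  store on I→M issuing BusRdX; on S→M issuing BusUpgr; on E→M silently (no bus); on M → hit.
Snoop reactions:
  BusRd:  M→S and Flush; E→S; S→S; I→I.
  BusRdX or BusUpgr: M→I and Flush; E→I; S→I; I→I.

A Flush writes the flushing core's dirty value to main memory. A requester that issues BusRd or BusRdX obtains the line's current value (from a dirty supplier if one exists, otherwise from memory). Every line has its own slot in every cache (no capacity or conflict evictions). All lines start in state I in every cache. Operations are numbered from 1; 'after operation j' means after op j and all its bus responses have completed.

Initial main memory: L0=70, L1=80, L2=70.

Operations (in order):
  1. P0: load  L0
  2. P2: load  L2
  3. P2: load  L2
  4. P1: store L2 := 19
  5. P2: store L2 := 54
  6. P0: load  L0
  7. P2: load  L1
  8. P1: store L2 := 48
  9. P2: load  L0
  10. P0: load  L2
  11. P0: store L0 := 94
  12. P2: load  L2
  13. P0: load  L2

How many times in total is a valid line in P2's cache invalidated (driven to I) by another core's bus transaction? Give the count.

invalidations = 3

  op1 P0: load  L0 → E/I/I on L0; bus BusRd; mem=70
  op2 P2: load  L2 → I/I/E on L2; bus BusRd; mem=70
  op3 P2: load  L2 → I/I/E on L2; bus (none); mem=70
  op4 P1: store L2 := 19 → I/M/I on L2; bus BusRdX; mem=70
  op5 P2: store L2 := 54 → I/I/M on L2; bus BusRdX Flush; mem=19
  op6 P0: load  L0 → E/I/I on L0; bus (none); mem=70
  op7 P2: load  L1 → I/I/E on L1; bus BusRd; mem=80
  op8 P1: store L2 := 48 → I/M/I on L2; bus BusRdX Flush; mem=54
  op9 P2: load  L0 → S/I/S on L0; bus BusRd; mem=70
  op10 P0: load  L2 → S/S/I on L2; bus BusRd Flush; mem=48
  op11 P0: store L0 := 94 → M/I/I on L0; bus BusUpgr; mem=70
  op12 P2: load  L2 → S/S/S on L2; bus BusRd; mem=48
  op13 P0: load  L2 → S/S/S on L2; bus (none); mem=48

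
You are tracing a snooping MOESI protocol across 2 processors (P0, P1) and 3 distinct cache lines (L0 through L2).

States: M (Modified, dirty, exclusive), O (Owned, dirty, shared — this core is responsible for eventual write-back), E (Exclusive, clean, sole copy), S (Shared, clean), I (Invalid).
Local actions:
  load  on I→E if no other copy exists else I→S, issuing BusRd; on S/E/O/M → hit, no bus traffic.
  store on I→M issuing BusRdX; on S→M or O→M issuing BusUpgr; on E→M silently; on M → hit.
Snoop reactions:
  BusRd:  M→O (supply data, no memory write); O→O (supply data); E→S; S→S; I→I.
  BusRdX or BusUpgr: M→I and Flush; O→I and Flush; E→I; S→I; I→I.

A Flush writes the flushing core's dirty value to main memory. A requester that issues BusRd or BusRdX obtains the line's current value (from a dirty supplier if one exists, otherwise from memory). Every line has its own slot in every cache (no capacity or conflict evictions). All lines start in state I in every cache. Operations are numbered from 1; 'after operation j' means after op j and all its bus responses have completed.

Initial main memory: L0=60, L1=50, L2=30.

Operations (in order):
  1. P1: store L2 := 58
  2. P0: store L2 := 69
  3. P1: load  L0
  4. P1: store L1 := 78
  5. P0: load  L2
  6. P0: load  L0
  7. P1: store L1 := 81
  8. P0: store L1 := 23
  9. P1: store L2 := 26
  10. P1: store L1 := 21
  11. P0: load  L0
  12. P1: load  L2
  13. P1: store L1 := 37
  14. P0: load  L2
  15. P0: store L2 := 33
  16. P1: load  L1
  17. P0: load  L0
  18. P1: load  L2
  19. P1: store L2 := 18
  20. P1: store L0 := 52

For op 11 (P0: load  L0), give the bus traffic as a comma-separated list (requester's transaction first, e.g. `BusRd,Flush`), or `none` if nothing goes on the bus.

bus = none

[1] P1: store L2 := 58 | P0:I, P1:M(58) | bus: BusRdX
[2] P0: store L2 := 69 | P0:M(69), P1:I | bus: BusRdX,Flush
[3] P1: load  L0 | P0:I, P1:E(60) | bus: BusRd
[4] P1: store L1 := 78 | P0:I, P1:M(78) | bus: BusRdX
[5] P0: load  L2 | P0:M(69), P1:I | bus: none
[6] P0: load  L0 | P0:S(60), P1:S(60) | bus: BusRd
[7] P1: store L1 := 81 | P0:I, P1:M(81) | bus: none
[8] P0: store L1 := 23 | P0:M(23), P1:I | bus: BusRdX,Flush
[9] P1: store L2 := 26 | P0:I, P1:M(26) | bus: BusRdX,Flush
[10] P1: store L1 := 21 | P0:I, P1:M(21) | bus: BusRdX,Flush
[11] P0: load  L0 | P0:S(60), P1:S(60) | bus: none
[12] P1: load  L2 | P0:I, P1:M(26) | bus: none
[13] P1: store L1 := 37 | P0:I, P1:M(37) | bus: none
[14] P0: load  L2 | P0:S(26), P1:O(26) | bus: BusRd
[15] P0: store L2 := 33 | P0:M(33), P1:I | bus: BusUpgr,Flush
[16] P1: load  L1 | P0:I, P1:M(37) | bus: none
[17] P0: load  L0 | P0:S(60), P1:S(60) | bus: none
[18] P1: load  L2 | P0:O(33), P1:S(33) | bus: BusRd
[19] P1: store L2 := 18 | P0:I, P1:M(18) | bus: BusUpgr,Flush
[20] P1: store L0 := 52 | P0:I, P1:M(52) | bus: BusUpgr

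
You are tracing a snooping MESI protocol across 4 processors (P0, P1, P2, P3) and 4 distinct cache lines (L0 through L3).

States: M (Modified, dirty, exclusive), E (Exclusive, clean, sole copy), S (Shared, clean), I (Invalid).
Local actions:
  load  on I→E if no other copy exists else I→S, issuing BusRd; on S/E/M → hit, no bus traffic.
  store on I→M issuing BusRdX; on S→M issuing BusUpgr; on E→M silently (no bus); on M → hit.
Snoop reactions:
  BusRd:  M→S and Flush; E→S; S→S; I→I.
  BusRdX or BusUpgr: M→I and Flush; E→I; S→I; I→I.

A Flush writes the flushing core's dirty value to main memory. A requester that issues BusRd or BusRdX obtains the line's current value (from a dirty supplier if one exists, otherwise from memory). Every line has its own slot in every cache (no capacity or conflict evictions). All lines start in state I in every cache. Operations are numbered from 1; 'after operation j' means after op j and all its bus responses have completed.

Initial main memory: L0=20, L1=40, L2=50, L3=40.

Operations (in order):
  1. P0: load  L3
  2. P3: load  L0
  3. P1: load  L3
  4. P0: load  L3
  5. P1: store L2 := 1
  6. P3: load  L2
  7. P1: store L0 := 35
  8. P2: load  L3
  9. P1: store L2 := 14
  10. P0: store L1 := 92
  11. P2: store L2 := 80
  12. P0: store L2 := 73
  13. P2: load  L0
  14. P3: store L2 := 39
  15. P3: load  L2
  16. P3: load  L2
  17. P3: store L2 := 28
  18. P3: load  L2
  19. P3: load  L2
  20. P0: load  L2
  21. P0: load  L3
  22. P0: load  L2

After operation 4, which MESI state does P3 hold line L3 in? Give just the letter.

[1] P0: load  L3 | P0:E(40), P1:I, P2:I, P3:I | bus: BusRd
[2] P3: load  L0 | P0:I, P1:I, P2:I, P3:E(20) | bus: BusRd
[3] P1: load  L3 | P0:S(40), P1:S(40), P2:I, P3:I | bus: BusRd
[4] P0: load  L3 | P0:S(40), P1:S(40), P2:I, P3:I | bus: none
[5] P1: store L2 := 1 | P0:I, P1:M(1), P2:I, P3:I | bus: BusRdX
[6] P3: load  L2 | P0:I, P1:S(1), P2:I, P3:S(1) | bus: BusRd,Flush
[7] P1: store L0 := 35 | P0:I, P1:M(35), P2:I, P3:I | bus: BusRdX
[8] P2: load  L3 | P0:S(40), P1:S(40), P2:S(40), P3:I | bus: BusRd
[9] P1: store L2 := 14 | P0:I, P1:M(14), P2:I, P3:I | bus: BusUpgr
[10] P0: store L1 := 92 | P0:M(92), P1:I, P2:I, P3:I | bus: BusRdX
[11] P2: store L2 := 80 | P0:I, P1:I, P2:M(80), P3:I | bus: BusRdX,Flush
[12] P0: store L2 := 73 | P0:M(73), P1:I, P2:I, P3:I | bus: BusRdX,Flush
[13] P2: load  L0 | P0:I, P1:S(35), P2:S(35), P3:I | bus: BusRd,Flush
[14] P3: store L2 := 39 | P0:I, P1:I, P2:I, P3:M(39) | bus: BusRdX,Flush
[15] P3: load  L2 | P0:I, P1:I, P2:I, P3:M(39) | bus: none
[16] P3: load  L2 | P0:I, P1:I, P2:I, P3:M(39) | bus: none
[17] P3: store L2 := 28 | P0:I, P1:I, P2:I, P3:M(28) | bus: none
[18] P3: load  L2 | P0:I, P1:I, P2:I, P3:M(28) | bus: none
[19] P3: load  L2 | P0:I, P1:I, P2:I, P3:M(28) | bus: none
[20] P0: load  L2 | P0:S(28), P1:I, P2:I, P3:S(28) | bus: BusRd,Flush
[21] P0: load  L3 | P0:S(40), P1:S(40), P2:S(40), P3:I | bus: none
[22] P0: load  L2 | P0:S(28), P1:I, P2:I, P3:S(28) | bus: none

state = I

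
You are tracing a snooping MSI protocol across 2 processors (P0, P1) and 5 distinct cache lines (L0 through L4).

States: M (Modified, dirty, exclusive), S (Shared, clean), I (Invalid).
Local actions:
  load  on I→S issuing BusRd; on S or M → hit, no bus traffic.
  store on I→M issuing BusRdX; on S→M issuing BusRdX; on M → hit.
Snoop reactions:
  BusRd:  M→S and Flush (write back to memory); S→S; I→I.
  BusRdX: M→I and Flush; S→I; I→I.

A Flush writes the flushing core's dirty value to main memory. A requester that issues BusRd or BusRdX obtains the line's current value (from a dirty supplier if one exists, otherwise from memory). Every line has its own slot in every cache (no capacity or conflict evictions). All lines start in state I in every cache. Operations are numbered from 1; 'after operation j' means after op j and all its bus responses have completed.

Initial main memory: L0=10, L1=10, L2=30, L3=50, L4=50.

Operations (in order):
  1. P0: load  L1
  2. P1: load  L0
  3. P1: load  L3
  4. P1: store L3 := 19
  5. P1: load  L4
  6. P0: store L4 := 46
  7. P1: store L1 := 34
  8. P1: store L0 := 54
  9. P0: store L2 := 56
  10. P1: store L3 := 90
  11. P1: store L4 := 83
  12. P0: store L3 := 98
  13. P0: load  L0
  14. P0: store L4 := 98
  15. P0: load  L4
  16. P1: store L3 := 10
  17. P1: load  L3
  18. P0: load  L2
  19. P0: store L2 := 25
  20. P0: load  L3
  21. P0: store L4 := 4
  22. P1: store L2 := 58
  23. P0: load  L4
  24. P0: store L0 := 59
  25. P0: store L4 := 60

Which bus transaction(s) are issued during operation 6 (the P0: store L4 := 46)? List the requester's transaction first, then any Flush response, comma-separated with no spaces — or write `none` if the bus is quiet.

  op1 P0: load  L1 → S/I on L1; bus BusRd; mem=10
  op2 P1: load  L0 → I/S on L0; bus BusRd; mem=10
  op3 P1: load  L3 → I/S on L3; bus BusRd; mem=50
  op4 P1: store L3 := 19 → I/M on L3; bus BusRdX; mem=50
  op5 P1: load  L4 → I/S on L4; bus BusRd; mem=50
  op6 P0: store L4 := 46 → M/I on L4; bus BusRdX; mem=50
  op7 P1: store L1 := 34 → I/M on L1; bus BusRdX; mem=10
  op8 P1: store L0 := 54 → I/M on L0; bus BusRdX; mem=10
  op9 P0: store L2 := 56 → M/I on L2; bus BusRdX; mem=30
  op10 P1: store L3 := 90 → I/M on L3; bus (none); mem=50
  op11 P1: store L4 := 83 → I/M on L4; bus BusRdX Flush; mem=46
  op12 P0: store L3 := 98 → M/I on L3; bus BusRdX Flush; mem=90
  op13 P0: load  L0 → S/S on L0; bus BusRd Flush; mem=54
  op14 P0: store L4 := 98 → M/I on L4; bus BusRdX Flush; mem=83
  op15 P0: load  L4 → M/I on L4; bus (none); mem=83
  op16 P1: store L3 := 10 → I/M on L3; bus BusRdX Flush; mem=98
  op17 P1: load  L3 → I/M on L3; bus (none); mem=98
  op18 P0: load  L2 → M/I on L2; bus (none); mem=30
  op19 P0: store L2 := 25 → M/I on L2; bus (none); mem=30
  op20 P0: load  L3 → S/S on L3; bus BusRd Flush; mem=10
  op21 P0: store L4 := 4 → M/I on L4; bus (none); mem=83
  op22 P1: store L2 := 58 → I/M on L2; bus BusRdX Flush; mem=25
  op23 P0: load  L4 → M/I on L4; bus (none); mem=83
  op24 P0: store L0 := 59 → M/I on L0; bus BusRdX; mem=54
  op25 P0: store L4 := 60 → M/I on L4; bus (none); mem=83

bus = BusRdX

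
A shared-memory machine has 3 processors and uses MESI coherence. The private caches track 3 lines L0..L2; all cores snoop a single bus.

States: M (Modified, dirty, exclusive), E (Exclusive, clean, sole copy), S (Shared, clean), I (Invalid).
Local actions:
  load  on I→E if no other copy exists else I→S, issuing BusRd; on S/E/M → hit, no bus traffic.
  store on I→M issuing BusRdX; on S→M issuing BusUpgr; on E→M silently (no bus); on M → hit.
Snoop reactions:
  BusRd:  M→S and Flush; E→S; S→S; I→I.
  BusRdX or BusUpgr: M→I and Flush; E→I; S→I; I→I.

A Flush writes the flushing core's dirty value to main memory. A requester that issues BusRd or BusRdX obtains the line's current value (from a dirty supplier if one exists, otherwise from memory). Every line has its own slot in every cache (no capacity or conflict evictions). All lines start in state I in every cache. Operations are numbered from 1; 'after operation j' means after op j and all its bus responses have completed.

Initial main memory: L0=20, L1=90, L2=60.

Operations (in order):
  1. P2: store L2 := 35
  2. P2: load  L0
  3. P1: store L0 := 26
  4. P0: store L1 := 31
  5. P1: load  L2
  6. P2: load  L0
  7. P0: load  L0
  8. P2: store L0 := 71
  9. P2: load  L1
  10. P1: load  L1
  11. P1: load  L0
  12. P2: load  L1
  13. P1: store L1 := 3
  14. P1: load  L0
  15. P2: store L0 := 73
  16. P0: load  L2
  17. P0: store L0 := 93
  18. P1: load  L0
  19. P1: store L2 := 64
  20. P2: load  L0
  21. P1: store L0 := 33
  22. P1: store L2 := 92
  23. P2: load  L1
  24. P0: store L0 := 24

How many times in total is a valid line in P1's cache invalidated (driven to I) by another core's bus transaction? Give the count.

  op1 P2: store L2 := 35 → I/I/M on L2; bus BusRdX; mem=60
  op2 P2: load  L0 → I/I/E on L0; bus BusRd; mem=20
  op3 P1: store L0 := 26 → I/M/I on L0; bus BusRdX; mem=20
  op4 P0: store L1 := 31 → M/I/I on L1; bus BusRdX; mem=90
  op5 P1: load  L2 → I/S/S on L2; bus BusRd Flush; mem=35
  op6 P2: load  L0 → I/S/S on L0; bus BusRd Flush; mem=26
  op7 P0: load  L0 → S/S/S on L0; bus BusRd; mem=26
  op8 P2: store L0 := 71 → I/I/M on L0; bus BusUpgr; mem=26
  op9 P2: load  L1 → S/I/S on L1; bus BusRd Flush; mem=31
  op10 P1: load  L1 → S/S/S on L1; bus BusRd; mem=31
  op11 P1: load  L0 → I/S/S on L0; bus BusRd Flush; mem=71
  op12 P2: load  L1 → S/S/S on L1; bus (none); mem=31
  op13 P1: store L1 := 3 → I/M/I on L1; bus BusUpgr; mem=31
  op14 P1: load  L0 → I/S/S on L0; bus (none); mem=71
  op15 P2: store L0 := 73 → I/I/M on L0; bus BusUpgr; mem=71
  op16 P0: load  L2 → S/S/S on L2; bus BusRd; mem=35
  op17 P0: store L0 := 93 → M/I/I on L0; bus BusRdX Flush; mem=73
  op18 P1: load  L0 → S/S/I on L0; bus BusRd Flush; mem=93
  op19 P1: store L2 := 64 → I/M/I on L2; bus BusUpgr; mem=35
  op20 P2: load  L0 → S/S/S on L0; bus BusRd; mem=93
  op21 P1: store L0 := 33 → I/M/I on L0; bus BusUpgr; mem=93
  op22 P1: store L2 := 92 → I/M/I on L2; bus (none); mem=35
  op23 P2: load  L1 → I/S/S on L1; bus BusRd Flush; mem=3
  op24 P0: store L0 := 24 → M/I/I on L0; bus BusRdX Flush; mem=33

invalidations = 3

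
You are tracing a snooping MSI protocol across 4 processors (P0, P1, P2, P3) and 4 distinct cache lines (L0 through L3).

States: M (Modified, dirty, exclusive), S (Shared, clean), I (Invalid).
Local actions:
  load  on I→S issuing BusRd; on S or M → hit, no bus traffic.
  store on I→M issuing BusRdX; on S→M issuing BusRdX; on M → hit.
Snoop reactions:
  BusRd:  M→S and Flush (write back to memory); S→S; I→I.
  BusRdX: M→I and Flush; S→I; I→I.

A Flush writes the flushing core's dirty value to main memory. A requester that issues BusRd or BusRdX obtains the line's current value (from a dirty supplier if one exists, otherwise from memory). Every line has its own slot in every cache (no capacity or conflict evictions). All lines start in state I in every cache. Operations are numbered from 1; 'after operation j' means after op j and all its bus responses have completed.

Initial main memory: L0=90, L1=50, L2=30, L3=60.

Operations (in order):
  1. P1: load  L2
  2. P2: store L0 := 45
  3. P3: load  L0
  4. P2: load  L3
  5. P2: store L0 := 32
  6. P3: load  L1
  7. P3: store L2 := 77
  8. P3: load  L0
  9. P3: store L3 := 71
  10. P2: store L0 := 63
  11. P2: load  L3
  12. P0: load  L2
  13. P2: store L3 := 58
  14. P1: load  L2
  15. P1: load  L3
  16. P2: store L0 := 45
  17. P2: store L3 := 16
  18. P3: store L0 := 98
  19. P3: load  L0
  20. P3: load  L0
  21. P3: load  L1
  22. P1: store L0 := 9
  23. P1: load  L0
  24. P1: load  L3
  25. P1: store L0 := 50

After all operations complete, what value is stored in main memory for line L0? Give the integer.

memory[L0] = 98

step 1: P1: load  L2  ⟶  ISII  (L2)  txn=BusRd  M[L2]=30
step 2: P2: store L0 := 45  ⟶  IIMI  (L0)  txn=BusRdX  M[L0]=90
step 3: P3: load  L0  ⟶  IISS  (L0)  txn=BusRd+Flush  M[L0]=45
step 4: P2: load  L3  ⟶  IISI  (L3)  txn=BusRd  M[L3]=60
step 5: P2: store L0 := 32  ⟶  IIMI  (L0)  txn=BusRdX  M[L0]=45
step 6: P3: load  L1  ⟶  IIIS  (L1)  txn=BusRd  M[L1]=50
step 7: P3: store L2 := 77  ⟶  IIIM  (L2)  txn=BusRdX  M[L2]=30
step 8: P3: load  L0  ⟶  IISS  (L0)  txn=BusRd+Flush  M[L0]=32
step 9: P3: store L3 := 71  ⟶  IIIM  (L3)  txn=BusRdX  M[L3]=60
step 10: P2: store L0 := 63  ⟶  IIMI  (L0)  txn=BusRdX  M[L0]=32
step 11: P2: load  L3  ⟶  IISS  (L3)  txn=BusRd+Flush  M[L3]=71
step 12: P0: load  L2  ⟶  SIIS  (L2)  txn=BusRd+Flush  M[L2]=77
step 13: P2: store L3 := 58  ⟶  IIMI  (L3)  txn=BusRdX  M[L3]=71
step 14: P1: load  L2  ⟶  SSIS  (L2)  txn=BusRd  M[L2]=77
step 15: P1: load  L3  ⟶  ISSI  (L3)  txn=BusRd+Flush  M[L3]=58
step 16: P2: store L0 := 45  ⟶  IIMI  (L0)  txn=∅  M[L0]=32
step 17: P2: store L3 := 16  ⟶  IIMI  (L3)  txn=BusRdX  M[L3]=58
step 18: P3: store L0 := 98  ⟶  IIIM  (L0)  txn=BusRdX+Flush  M[L0]=45
step 19: P3: load  L0  ⟶  IIIM  (L0)  txn=∅  M[L0]=45
step 20: P3: load  L0  ⟶  IIIM  (L0)  txn=∅  M[L0]=45
step 21: P3: load  L1  ⟶  IIIS  (L1)  txn=∅  M[L1]=50
step 22: P1: store L0 := 9  ⟶  IMII  (L0)  txn=BusRdX+Flush  M[L0]=98
step 23: P1: load  L0  ⟶  IMII  (L0)  txn=∅  M[L0]=98
step 24: P1: load  L3  ⟶  ISSI  (L3)  txn=BusRd+Flush  M[L3]=16
step 25: P1: store L0 := 50  ⟶  IMII  (L0)  txn=∅  M[L0]=98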